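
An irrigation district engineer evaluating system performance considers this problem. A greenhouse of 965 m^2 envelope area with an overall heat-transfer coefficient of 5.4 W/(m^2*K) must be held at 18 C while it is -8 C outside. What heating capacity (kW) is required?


dT = 18 - (-8) = 26 K
Q = U * A * dT
  = 5.4 * 965 * 26
  = 135486 W = 135.49 kW


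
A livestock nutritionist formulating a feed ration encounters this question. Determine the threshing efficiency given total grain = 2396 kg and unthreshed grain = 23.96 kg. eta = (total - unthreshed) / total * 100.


eta = (total - unthreshed) / total * 100
    = (2396 - 23.96) / 2396 * 100
    = 2372.04 / 2396 * 100
    = 99%


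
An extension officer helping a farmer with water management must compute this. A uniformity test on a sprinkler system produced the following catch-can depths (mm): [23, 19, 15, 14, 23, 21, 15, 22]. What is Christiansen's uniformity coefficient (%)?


xbar = 152 / 8 = 19
sum|xi - xbar| = 26
CU = 100 * (1 - 26 / (8 * 19))
   = 100 * (1 - 0.1711)
   = 82.89%


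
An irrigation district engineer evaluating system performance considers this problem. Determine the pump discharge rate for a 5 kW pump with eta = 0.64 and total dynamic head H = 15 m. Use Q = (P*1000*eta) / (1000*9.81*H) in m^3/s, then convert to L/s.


Q = (P * 1000 * eta) / (rho * g * H)
  = (5 * 1000 * 0.64) / (1000 * 9.81 * 15)
  = 3200 / 147150
  = 0.02175 m^3/s = 21.75 L/s


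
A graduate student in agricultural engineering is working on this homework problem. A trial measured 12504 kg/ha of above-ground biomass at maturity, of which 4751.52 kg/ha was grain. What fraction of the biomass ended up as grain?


HI = grain_yield / biomass
   = 4751.52 / 12504
   = 0.38


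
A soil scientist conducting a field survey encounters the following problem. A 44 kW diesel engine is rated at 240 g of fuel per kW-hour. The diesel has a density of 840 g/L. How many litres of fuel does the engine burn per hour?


FC = P * BSFC / rho_fuel
   = 44 * 240 / 840
   = 10560 / 840
   = 12.57 L/h


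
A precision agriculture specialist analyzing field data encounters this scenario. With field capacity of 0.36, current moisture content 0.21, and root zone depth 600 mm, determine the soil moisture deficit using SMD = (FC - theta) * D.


SMD = (FC - theta) * D
    = (0.36 - 0.21) * 600
    = 0.150 * 600
    = 90 mm


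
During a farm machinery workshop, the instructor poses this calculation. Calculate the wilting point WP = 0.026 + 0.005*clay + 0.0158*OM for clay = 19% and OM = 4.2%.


WP = 0.026 + 0.005*19 + 0.0158*4.2
   = 0.026 + 0.0950 + 0.0664
   = 0.1874


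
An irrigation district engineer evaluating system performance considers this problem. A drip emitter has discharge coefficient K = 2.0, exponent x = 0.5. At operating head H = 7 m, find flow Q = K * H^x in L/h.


Q = K * H^x
  = 2.0 * 7^0.5
  = 2.0 * 2.6458
  = 5.29 L/h


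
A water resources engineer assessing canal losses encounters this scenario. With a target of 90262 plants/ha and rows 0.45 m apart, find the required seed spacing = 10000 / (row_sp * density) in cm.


spacing = 10000 / (row_sp * density)
        = 10000 / (0.45 * 90262)
        = 10000 / 40617.90
        = 0.24620 m = 24.62 cm


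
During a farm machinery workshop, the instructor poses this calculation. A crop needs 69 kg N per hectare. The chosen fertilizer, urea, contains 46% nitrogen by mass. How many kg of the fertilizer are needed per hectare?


Rate = N_required / (N_content / 100)
     = 69 / (46 / 100)
     = 69 / 0.46
     = 150 kg/ha


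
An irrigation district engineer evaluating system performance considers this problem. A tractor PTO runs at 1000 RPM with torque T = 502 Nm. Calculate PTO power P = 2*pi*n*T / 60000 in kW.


P = 2*pi*n*T / 60000
  = 2*pi * 1000 * 502 / 60000
  = 3154159.02 / 60000
  = 52.57 kW


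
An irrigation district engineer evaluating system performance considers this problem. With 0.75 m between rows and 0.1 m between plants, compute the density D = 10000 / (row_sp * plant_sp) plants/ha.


D = 10000 / (row_sp * plant_sp)
  = 10000 / (0.75 * 0.1)
  = 10000 / 0.0750
  = 133333.33 plants/ha


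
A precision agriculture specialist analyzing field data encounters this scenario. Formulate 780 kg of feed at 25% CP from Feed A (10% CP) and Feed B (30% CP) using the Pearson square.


parts_A = CP_b - target = 30 - 25 = 5
parts_B = target - CP_a = 25 - 10 = 15
total_parts = 5 + 15 = 20
Feed A = 780 * 5 / 20 = 195 kg
Feed B = 780 * 15 / 20 = 585 kg

195 kg


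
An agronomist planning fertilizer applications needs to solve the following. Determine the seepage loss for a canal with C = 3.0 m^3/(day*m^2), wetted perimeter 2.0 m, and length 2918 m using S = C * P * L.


S = C * P * L
  = 3.0 * 2.0 * 2918
  = 17508 m^3/day


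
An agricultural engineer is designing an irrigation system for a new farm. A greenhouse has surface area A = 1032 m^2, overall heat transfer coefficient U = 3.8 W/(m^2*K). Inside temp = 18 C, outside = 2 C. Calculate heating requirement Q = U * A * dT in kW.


dT = 18 - (2) = 16 K
Q = U * A * dT
  = 3.8 * 1032 * 16
  = 62745.60 W = 62.75 kW


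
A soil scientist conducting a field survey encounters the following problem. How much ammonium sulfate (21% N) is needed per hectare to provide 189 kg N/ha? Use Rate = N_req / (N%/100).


Rate = N_required / (N_content / 100)
     = 189 / (21 / 100)
     = 189 / 0.21
     = 900 kg/ha


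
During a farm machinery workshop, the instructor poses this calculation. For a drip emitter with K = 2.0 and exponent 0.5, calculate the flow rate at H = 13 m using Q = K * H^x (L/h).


Q = K * H^x
  = 2.0 * 13^0.5
  = 2.0 * 3.6056
  = 7.21 L/h


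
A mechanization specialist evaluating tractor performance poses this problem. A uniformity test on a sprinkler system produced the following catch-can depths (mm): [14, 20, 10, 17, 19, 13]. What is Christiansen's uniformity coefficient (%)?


xbar = 93 / 6 = 15.500
sum|xi - xbar| = 19
CU = 100 * (1 - 19 / (6 * 15.500))
   = 100 * (1 - 0.2043)
   = 79.57%


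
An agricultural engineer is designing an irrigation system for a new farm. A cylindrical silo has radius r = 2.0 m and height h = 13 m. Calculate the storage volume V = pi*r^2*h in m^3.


V = pi * r^2 * h
  = pi * 2.0^2 * 13
  = pi * 4 * 13
  = 163.36 m^3


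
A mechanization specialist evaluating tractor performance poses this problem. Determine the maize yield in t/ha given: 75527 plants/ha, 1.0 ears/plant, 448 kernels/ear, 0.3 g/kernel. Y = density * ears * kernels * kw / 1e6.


Y = density * ears * kernels * kw
  = 75527 * 1.0 * 448 * 0.3 g/ha
  = 10150828.80 g/ha
  = 10150.83 kg/ha = 10.15 t/ha


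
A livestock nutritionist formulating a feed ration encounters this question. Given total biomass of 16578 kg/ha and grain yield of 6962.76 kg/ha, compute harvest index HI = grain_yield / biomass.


HI = grain_yield / biomass
   = 6962.76 / 16578
   = 0.42


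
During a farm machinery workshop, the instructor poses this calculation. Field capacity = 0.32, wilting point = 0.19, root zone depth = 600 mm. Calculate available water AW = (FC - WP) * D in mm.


AW = (FC - WP) * D
   = (0.32 - 0.19) * 600
   = 0.13 * 600
   = 78 mm


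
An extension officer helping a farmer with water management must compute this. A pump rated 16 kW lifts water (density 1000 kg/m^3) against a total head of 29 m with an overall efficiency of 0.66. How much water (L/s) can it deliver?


Q = (P * 1000 * eta) / (rho * g * H)
  = (16 * 1000 * 0.66) / (1000 * 9.81 * 29)
  = 10560 / 284490
  = 0.03712 m^3/s = 37.12 L/s


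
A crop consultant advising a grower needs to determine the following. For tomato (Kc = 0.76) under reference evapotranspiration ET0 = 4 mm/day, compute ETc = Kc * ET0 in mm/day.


ETc = Kc * ET0
    = 0.76 * 4
    = 3.04 mm/day


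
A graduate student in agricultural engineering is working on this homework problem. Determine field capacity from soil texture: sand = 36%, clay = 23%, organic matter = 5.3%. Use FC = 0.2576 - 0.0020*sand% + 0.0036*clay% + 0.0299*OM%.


FC = 0.2576 - 0.0020*36 + 0.0036*23 + 0.0299*5.3
   = 0.2576 - 0.0720 + 0.0828 + 0.1585
   = 0.4269


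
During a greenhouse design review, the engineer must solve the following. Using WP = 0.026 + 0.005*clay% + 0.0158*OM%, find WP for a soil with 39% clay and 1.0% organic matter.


WP = 0.026 + 0.005*39 + 0.0158*1.0
   = 0.026 + 0.1950 + 0.0158
   = 0.2368


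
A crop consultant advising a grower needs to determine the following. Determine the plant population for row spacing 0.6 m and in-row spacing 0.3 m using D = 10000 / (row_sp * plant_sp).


D = 10000 / (row_sp * plant_sp)
  = 10000 / (0.6 * 0.3)
  = 10000 / 0.1800
  = 55555.56 plants/ha


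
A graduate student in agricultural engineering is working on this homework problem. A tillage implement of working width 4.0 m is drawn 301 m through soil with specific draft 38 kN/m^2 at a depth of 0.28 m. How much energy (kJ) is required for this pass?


E = k * d * w * L
  = 38 * 0.28 * 4.0 * 301
  = 12810.56 kJ


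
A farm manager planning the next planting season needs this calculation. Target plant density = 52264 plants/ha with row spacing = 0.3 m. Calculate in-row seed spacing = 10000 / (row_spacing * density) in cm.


spacing = 10000 / (row_sp * density)
        = 10000 / (0.3 * 52264)
        = 10000 / 15679.20
        = 0.63779 m = 63.78 cm


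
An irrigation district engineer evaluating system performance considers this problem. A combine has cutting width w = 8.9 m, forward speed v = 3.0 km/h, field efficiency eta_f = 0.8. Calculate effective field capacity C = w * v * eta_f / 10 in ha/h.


C = w * v * eta_f / 10
  = 8.9 * 3.0 * 0.8 / 10
  = 21.36 / 10
  = 2.14 ha/h


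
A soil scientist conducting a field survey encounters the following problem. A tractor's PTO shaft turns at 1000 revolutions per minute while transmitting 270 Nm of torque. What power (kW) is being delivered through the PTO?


P = 2*pi*n*T / 60000
  = 2*pi * 1000 * 270 / 60000
  = 1696460.03 / 60000
  = 28.27 kW


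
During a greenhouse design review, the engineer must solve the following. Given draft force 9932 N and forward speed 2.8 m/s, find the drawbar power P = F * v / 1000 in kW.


P = F * v / 1000
  = 9932 * 2.8 / 1000
  = 27809.60 / 1000
  = 27.81 kW


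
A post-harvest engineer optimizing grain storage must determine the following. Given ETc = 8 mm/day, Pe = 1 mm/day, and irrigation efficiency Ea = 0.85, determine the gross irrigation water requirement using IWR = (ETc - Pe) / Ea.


IWR = (ETc - Pe) / Ea
    = (8 - 1) / 0.85
    = 7 / 0.85
    = 8.24 mm/day


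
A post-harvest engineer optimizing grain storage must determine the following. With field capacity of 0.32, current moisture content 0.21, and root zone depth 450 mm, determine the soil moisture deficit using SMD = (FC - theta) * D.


SMD = (FC - theta) * D
    = (0.32 - 0.21) * 450
    = 0.110 * 450
    = 49.50 mm


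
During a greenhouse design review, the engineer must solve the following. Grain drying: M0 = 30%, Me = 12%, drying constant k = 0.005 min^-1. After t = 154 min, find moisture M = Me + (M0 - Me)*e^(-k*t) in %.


M = Me + (M0 - Me) * e^(-k*t)
  = 12 + (30 - 12) * e^(-0.005*154)
  = 12 + 18 * e^(-0.770)
  = 12 + 18 * 0.46301
  = 12 + 8.3342
  = 20.33%


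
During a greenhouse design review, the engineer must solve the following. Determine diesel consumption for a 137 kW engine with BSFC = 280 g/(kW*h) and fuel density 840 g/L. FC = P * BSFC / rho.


FC = P * BSFC / rho_fuel
   = 137 * 280 / 840
   = 38360 / 840
   = 45.67 L/h


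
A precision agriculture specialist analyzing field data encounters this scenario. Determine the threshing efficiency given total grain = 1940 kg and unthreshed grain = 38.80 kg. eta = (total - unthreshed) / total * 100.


eta = (total - unthreshed) / total * 100
    = (1940 - 38.80) / 1940 * 100
    = 1901.20 / 1940 * 100
    = 98%


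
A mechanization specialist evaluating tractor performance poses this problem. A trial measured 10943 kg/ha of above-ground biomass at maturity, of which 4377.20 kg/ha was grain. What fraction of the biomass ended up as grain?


HI = grain_yield / biomass
   = 4377.20 / 10943
   = 0.40


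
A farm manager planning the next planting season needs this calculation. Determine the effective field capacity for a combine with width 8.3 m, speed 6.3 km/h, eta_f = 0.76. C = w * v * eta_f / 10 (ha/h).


C = w * v * eta_f / 10
  = 8.3 * 6.3 * 0.76 / 10
  = 39.74 / 10
  = 3.97 ha/h


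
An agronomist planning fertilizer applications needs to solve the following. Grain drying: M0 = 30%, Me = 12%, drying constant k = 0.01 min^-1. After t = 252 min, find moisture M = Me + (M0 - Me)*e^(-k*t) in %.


M = Me + (M0 - Me) * e^(-k*t)
  = 12 + (30 - 12) * e^(-0.01*252)
  = 12 + 18 * e^(-2.520)
  = 12 + 18 * 0.08046
  = 12 + 1.4483
  = 13.45%


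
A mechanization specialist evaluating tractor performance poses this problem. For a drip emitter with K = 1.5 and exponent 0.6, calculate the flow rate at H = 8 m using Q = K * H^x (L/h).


Q = K * H^x
  = 1.5 * 8^0.6
  = 1.5 * 3.4822
  = 5.22 L/h


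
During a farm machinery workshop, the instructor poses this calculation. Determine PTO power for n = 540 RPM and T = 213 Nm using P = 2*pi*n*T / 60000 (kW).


P = 2*pi*n*T / 60000
  = 2*pi * 540 * 213 / 60000
  = 722691.97 / 60000
  = 12.04 kW


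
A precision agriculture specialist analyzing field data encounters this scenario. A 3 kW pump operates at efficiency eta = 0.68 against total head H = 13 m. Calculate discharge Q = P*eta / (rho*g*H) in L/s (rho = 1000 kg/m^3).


Q = (P * 1000 * eta) / (rho * g * H)
  = (3 * 1000 * 0.68) / (1000 * 9.81 * 13)
  = 2040 / 127530
  = 0.01600 m^3/s = 16.00 L/s


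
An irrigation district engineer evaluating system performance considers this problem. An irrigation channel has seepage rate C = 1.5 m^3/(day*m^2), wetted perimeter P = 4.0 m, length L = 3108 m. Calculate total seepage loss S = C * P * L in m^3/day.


S = C * P * L
  = 1.5 * 4.0 * 3108
  = 18648 m^3/day


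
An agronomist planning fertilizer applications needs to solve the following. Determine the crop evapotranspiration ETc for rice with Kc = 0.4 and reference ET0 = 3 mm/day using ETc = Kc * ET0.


ETc = Kc * ET0
    = 0.4 * 3
    = 1.20 mm/day


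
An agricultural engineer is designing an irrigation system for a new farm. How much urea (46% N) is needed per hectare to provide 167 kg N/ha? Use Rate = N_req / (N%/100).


Rate = N_required / (N_content / 100)
     = 167 / (46 / 100)
     = 167 / 0.46
     = 363.04 kg/ha


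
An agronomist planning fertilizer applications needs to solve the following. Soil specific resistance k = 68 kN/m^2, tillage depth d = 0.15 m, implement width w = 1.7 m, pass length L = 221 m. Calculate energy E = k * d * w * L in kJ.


E = k * d * w * L
  = 68 * 0.15 * 1.7 * 221
  = 3832.14 kJ


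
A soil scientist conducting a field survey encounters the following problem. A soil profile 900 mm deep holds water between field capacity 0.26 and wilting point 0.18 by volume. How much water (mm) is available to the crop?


AW = (FC - WP) * D
   = (0.26 - 0.18) * 900
   = 0.08 * 900
   = 72 mm


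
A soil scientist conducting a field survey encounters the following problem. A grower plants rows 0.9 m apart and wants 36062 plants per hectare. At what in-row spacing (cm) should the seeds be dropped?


spacing = 10000 / (row_sp * density)
        = 10000 / (0.9 * 36062)
        = 10000 / 32455.80
        = 0.30811 m = 30.81 cm


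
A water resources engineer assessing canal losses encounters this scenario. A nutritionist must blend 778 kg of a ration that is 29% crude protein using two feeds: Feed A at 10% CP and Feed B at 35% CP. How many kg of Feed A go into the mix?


parts_A = CP_b - target = 35 - 29 = 6
parts_B = target - CP_a = 29 - 10 = 19
total_parts = 6 + 19 = 25
Feed A = 778 * 6 / 25 = 186.72 kg
Feed B = 778 * 19 / 25 = 591.28 kg

186.72 kg


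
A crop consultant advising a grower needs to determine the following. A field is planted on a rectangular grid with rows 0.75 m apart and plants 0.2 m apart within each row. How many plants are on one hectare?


D = 10000 / (row_sp * plant_sp)
  = 10000 / (0.75 * 0.2)
  = 10000 / 0.1500
  = 66666.67 plants/ha


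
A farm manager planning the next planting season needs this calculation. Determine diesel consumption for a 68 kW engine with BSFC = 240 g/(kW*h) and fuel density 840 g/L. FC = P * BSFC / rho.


FC = P * BSFC / rho_fuel
   = 68 * 240 / 840
   = 16320 / 840
   = 19.43 L/h


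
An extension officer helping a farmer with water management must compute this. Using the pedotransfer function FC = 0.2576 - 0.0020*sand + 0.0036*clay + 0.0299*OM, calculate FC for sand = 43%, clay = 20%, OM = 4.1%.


FC = 0.2576 - 0.0020*43 + 0.0036*20 + 0.0299*4.1
   = 0.2576 - 0.0860 + 0.0720 + 0.1226
   = 0.3662


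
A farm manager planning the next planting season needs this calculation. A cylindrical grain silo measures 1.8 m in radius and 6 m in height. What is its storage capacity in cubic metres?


V = pi * r^2 * h
  = pi * 1.8^2 * 6
  = pi * 3.24 * 6
  = 61.07 m^3


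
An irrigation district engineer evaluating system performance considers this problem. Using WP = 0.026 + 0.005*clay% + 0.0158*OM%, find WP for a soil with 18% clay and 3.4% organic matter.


WP = 0.026 + 0.005*18 + 0.0158*3.4
   = 0.026 + 0.0900 + 0.0537
   = 0.1697


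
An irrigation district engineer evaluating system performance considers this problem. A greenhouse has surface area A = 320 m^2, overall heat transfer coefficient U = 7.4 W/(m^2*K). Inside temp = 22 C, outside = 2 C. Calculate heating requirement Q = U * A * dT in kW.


dT = 22 - (2) = 20 K
Q = U * A * dT
  = 7.4 * 320 * 20
  = 47360 W = 47.36 kW


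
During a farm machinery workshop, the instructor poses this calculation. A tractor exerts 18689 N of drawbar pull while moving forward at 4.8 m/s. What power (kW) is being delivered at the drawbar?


P = F * v / 1000
  = 18689 * 4.8 / 1000
  = 89707.20 / 1000
  = 89.71 kW


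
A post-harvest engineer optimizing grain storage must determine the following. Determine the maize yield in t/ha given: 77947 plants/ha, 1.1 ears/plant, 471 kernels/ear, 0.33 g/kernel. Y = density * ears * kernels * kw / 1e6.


Y = density * ears * kernels * kw
  = 77947 * 1.1 * 471 * 0.33 g/ha
  = 13326832.43 g/ha
  = 13326.83 kg/ha = 13.33 t/ha


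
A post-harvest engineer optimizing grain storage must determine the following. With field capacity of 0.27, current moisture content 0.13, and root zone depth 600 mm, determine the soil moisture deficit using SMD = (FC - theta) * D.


SMD = (FC - theta) * D
    = (0.27 - 0.13) * 600
    = 0.140 * 600
    = 84 mm


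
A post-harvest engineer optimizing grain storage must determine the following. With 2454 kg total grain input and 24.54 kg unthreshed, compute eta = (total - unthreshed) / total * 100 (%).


eta = (total - unthreshed) / total * 100
    = (2454 - 24.54) / 2454 * 100
    = 2429.46 / 2454 * 100
    = 99%


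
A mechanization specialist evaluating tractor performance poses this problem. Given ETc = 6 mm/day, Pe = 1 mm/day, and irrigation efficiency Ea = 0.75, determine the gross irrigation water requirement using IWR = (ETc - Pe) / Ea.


IWR = (ETc - Pe) / Ea
    = (6 - 1) / 0.75
    = 5 / 0.75
    = 6.67 mm/day


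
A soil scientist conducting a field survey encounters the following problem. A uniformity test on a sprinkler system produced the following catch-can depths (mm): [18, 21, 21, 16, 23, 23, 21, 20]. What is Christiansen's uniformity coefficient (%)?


xbar = 163 / 8 = 20.375
sum|xi - xbar| = 14.250
CU = 100 * (1 - 14.250 / (8 * 20.375))
   = 100 * (1 - 0.0874)
   = 91.26%


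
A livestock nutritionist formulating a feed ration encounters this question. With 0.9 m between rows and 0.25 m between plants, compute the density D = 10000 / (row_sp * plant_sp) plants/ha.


D = 10000 / (row_sp * plant_sp)
  = 10000 / (0.9 * 0.25)
  = 10000 / 0.2250
  = 44444.44 plants/ha


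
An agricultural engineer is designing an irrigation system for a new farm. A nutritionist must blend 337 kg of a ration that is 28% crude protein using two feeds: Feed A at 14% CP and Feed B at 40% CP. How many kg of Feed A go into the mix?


parts_A = CP_b - target = 40 - 28 = 12
parts_B = target - CP_a = 28 - 14 = 14
total_parts = 12 + 14 = 26
Feed A = 337 * 12 / 26 = 155.54 kg
Feed B = 337 * 14 / 26 = 181.46 kg

155.54 kg


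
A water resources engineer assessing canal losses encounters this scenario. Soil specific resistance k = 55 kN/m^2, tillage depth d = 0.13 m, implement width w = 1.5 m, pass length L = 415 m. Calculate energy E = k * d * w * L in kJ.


E = k * d * w * L
  = 55 * 0.13 * 1.5 * 415
  = 4450.88 kJ


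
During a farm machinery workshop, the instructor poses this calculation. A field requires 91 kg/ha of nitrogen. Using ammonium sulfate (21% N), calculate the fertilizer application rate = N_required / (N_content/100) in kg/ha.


Rate = N_required / (N_content / 100)
     = 91 / (21 / 100)
     = 91 / 0.21
     = 433.33 kg/ha


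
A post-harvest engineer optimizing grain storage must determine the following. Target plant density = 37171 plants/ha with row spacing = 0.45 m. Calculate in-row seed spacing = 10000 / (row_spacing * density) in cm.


spacing = 10000 / (row_sp * density)
        = 10000 / (0.45 * 37171)
        = 10000 / 16726.95
        = 0.59784 m = 59.78 cm


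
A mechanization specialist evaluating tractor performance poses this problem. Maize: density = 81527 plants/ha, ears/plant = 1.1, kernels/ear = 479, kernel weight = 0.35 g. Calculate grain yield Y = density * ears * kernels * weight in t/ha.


Y = density * ears * kernels * kw
  = 81527 * 1.1 * 479 * 0.35 g/ha
  = 15034801.71 g/ha
  = 15034.80 kg/ha = 15.03 t/ha


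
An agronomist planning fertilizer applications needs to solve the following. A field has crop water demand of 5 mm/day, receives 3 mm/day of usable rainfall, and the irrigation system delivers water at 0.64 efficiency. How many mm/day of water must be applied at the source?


IWR = (ETc - Pe) / Ea
    = (5 - 3) / 0.64
    = 2 / 0.64
    = 3.13 mm/day


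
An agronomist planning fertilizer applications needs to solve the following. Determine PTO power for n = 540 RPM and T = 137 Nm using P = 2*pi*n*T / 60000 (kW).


P = 2*pi*n*T / 60000
  = 2*pi * 540 * 137 / 60000
  = 464830.05 / 60000
  = 7.75 kW


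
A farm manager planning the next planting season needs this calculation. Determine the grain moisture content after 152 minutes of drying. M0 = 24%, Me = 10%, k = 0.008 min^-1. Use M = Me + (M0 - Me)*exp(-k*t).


M = Me + (M0 - Me) * e^(-k*t)
  = 10 + (24 - 10) * e^(-0.008*152)
  = 10 + 14 * e^(-1.216)
  = 10 + 14 * 0.29641
  = 10 + 4.1498
  = 14.15%


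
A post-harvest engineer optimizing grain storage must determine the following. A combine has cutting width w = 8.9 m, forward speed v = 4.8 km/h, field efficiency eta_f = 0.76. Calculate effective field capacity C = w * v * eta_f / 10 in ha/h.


C = w * v * eta_f / 10
  = 8.9 * 4.8 * 0.76 / 10
  = 32.47 / 10
  = 3.25 ha/h


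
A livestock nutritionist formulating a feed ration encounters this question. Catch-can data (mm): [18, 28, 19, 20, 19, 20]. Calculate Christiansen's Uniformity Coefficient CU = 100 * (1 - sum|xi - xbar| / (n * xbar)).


xbar = 124 / 6 = 20.667
sum|xi - xbar| = 14.667
CU = 100 * (1 - 14.667 / (6 * 20.667))
   = 100 * (1 - 0.1183)
   = 88.17%


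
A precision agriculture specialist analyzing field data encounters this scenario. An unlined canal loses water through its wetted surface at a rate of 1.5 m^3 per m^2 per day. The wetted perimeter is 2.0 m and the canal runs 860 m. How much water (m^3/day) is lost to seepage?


S = C * P * L
  = 1.5 * 2.0 * 860
  = 2580 m^3/day


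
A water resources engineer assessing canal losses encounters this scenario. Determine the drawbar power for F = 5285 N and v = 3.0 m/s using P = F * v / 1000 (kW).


P = F * v / 1000
  = 5285 * 3.0 / 1000
  = 15855 / 1000
  = 15.86 kW


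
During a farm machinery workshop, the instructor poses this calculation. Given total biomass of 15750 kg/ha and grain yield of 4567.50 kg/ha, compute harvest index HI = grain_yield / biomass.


HI = grain_yield / biomass
   = 4567.50 / 15750
   = 0.29


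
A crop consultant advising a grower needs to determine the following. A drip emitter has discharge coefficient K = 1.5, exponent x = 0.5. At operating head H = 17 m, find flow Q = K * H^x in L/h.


Q = K * H^x
  = 1.5 * 17^0.5
  = 1.5 * 4.1231
  = 6.18 L/h


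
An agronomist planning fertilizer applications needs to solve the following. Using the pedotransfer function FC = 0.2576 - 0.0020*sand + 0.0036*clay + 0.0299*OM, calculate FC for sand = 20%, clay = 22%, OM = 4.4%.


FC = 0.2576 - 0.0020*20 + 0.0036*22 + 0.0299*4.4
   = 0.2576 - 0.0400 + 0.0792 + 0.1316
   = 0.4284


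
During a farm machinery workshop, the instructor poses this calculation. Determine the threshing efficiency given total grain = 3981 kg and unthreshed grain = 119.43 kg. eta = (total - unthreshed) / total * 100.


eta = (total - unthreshed) / total * 100
    = (3981 - 119.43) / 3981 * 100
    = 3861.57 / 3981 * 100
    = 97%


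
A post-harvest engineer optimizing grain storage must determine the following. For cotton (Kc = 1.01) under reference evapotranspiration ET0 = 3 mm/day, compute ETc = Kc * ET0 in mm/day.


ETc = Kc * ET0
    = 1.01 * 3
    = 3.03 mm/day


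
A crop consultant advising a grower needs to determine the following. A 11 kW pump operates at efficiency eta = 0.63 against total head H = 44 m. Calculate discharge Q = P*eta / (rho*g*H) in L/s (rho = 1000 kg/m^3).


Q = (P * 1000 * eta) / (rho * g * H)
  = (11 * 1000 * 0.63) / (1000 * 9.81 * 44)
  = 6930 / 431640
  = 0.01606 m^3/s = 16.06 L/s


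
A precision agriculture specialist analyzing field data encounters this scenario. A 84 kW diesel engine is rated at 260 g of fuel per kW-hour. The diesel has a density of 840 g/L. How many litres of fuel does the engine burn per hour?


FC = P * BSFC / rho_fuel
   = 84 * 260 / 840
   = 21840 / 840
   = 26 L/h


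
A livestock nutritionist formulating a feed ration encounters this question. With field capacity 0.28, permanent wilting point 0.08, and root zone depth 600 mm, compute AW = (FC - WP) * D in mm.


AW = (FC - WP) * D
   = (0.28 - 0.08) * 600
   = 0.20 * 600
   = 120 mm


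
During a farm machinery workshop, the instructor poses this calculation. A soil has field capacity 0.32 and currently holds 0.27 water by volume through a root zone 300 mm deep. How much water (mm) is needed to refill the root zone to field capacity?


SMD = (FC - theta) * D
    = (0.32 - 0.27) * 300
    = 0.050 * 300
    = 15 mm


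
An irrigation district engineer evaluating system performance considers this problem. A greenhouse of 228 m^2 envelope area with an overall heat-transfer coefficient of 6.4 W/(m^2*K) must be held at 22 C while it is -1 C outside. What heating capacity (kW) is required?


dT = 22 - (-1) = 23 K
Q = U * A * dT
  = 6.4 * 228 * 23
  = 33561.60 W = 33.56 kW


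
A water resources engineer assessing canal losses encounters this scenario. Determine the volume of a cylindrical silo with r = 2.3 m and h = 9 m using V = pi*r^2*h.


V = pi * r^2 * h
  = pi * 2.3^2 * 9
  = pi * 5.29 * 9
  = 149.57 m^3


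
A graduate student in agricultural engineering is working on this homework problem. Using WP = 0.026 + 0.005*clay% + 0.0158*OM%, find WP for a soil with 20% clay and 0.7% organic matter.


WP = 0.026 + 0.005*20 + 0.0158*0.7
   = 0.026 + 0.1000 + 0.0111
   = 0.1371


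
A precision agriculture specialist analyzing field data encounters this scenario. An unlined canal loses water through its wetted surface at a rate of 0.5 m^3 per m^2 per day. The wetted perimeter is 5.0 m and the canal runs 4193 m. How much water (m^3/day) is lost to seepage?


S = C * P * L
  = 0.5 * 5.0 * 4193
  = 10482.50 m^3/day


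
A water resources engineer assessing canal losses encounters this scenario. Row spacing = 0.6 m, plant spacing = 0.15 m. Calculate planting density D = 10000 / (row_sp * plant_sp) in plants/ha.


D = 10000 / (row_sp * plant_sp)
  = 10000 / (0.6 * 0.15)
  = 10000 / 0.0900
  = 111111.11 plants/ha


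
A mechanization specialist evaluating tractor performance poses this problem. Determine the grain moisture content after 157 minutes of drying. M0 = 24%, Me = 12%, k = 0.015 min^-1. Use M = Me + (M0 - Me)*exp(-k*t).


M = Me + (M0 - Me) * e^(-k*t)
  = 12 + (24 - 12) * e^(-0.015*157)
  = 12 + 12 * e^(-2.355)
  = 12 + 12 * 0.09489
  = 12 + 1.1387
  = 13.14%


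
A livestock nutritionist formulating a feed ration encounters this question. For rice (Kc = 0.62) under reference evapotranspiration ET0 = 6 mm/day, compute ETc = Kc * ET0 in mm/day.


ETc = Kc * ET0
    = 0.62 * 6
    = 3.72 mm/day


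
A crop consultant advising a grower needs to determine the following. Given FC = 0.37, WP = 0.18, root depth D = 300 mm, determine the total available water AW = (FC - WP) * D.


AW = (FC - WP) * D
   = (0.37 - 0.18) * 300
   = 0.19 * 300
   = 57 mm


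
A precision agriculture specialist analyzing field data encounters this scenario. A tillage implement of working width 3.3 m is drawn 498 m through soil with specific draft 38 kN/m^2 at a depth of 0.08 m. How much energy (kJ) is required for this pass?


E = k * d * w * L
  = 38 * 0.08 * 3.3 * 498
  = 4995.94 kJ


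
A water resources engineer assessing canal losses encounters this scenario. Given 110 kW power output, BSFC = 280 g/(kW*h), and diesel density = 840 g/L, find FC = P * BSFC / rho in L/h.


FC = P * BSFC / rho_fuel
   = 110 * 280 / 840
   = 30800 / 840
   = 36.67 L/h


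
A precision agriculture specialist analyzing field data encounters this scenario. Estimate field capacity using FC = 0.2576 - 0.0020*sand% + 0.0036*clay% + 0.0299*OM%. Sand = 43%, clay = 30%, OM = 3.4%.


FC = 0.2576 - 0.0020*43 + 0.0036*30 + 0.0299*3.4
   = 0.2576 - 0.0860 + 0.1080 + 0.1017
   = 0.3813


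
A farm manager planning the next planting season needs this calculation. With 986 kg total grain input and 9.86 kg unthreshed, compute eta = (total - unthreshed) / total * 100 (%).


eta = (total - unthreshed) / total * 100
    = (986 - 9.86) / 986 * 100
    = 976.14 / 986 * 100
    = 99%


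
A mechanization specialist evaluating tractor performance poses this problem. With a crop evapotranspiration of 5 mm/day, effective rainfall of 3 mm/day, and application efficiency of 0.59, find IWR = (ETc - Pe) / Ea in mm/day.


IWR = (ETc - Pe) / Ea
    = (5 - 3) / 0.59
    = 2 / 0.59
    = 3.39 mm/day


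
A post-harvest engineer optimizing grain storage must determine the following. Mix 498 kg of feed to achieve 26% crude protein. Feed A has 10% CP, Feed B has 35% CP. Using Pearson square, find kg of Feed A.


parts_A = CP_b - target = 35 - 26 = 9
parts_B = target - CP_a = 26 - 10 = 16
total_parts = 9 + 16 = 25
Feed A = 498 * 9 / 25 = 179.28 kg
Feed B = 498 * 16 / 25 = 318.72 kg

179.28 kg


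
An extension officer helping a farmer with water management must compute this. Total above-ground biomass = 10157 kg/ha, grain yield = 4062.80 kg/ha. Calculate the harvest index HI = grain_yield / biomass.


HI = grain_yield / biomass
   = 4062.80 / 10157
   = 0.40


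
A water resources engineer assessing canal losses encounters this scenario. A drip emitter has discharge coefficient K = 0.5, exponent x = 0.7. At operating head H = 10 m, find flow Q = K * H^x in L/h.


Q = K * H^x
  = 0.5 * 10^0.7
  = 0.5 * 5.0119
  = 2.51 L/h


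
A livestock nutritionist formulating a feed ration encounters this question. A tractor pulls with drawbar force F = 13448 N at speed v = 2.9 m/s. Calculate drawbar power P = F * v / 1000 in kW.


P = F * v / 1000
  = 13448 * 2.9 / 1000
  = 38999.20 / 1000
  = 39.00 kW


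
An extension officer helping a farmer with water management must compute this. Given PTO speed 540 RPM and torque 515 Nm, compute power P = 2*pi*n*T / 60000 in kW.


P = 2*pi*n*T / 60000
  = 2*pi * 540 * 515 / 60000
  = 1747353.83 / 60000
  = 29.12 kW


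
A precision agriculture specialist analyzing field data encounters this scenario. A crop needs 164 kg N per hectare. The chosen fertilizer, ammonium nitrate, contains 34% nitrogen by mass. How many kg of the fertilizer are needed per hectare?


Rate = N_required / (N_content / 100)
     = 164 / (34 / 100)
     = 164 / 0.34
     = 482.35 kg/ha


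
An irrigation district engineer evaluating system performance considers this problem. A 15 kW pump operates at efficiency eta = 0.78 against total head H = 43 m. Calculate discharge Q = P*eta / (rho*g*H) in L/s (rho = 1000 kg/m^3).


Q = (P * 1000 * eta) / (rho * g * H)
  = (15 * 1000 * 0.78) / (1000 * 9.81 * 43)
  = 11700 / 421830
  = 0.02774 m^3/s = 27.74 L/s


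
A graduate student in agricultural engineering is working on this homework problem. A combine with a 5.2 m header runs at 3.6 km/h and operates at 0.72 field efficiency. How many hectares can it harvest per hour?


C = w * v * eta_f / 10
  = 5.2 * 3.6 * 0.72 / 10
  = 13.48 / 10
  = 1.35 ha/h


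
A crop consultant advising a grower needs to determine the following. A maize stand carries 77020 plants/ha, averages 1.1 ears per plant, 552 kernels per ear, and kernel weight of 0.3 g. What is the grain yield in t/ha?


Y = density * ears * kernels * kw
  = 77020 * 1.1 * 552 * 0.3 g/ha
  = 14029963.20 g/ha
  = 14029.96 kg/ha = 14.03 t/ha


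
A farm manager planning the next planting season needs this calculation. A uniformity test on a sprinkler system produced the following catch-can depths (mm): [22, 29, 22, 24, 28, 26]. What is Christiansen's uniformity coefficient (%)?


xbar = 151 / 6 = 25.167
sum|xi - xbar| = 15
CU = 100 * (1 - 15 / (6 * 25.167))
   = 100 * (1 - 0.0993)
   = 90.07%


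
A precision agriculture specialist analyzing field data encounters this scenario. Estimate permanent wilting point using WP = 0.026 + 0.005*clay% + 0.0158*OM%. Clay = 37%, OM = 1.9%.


WP = 0.026 + 0.005*37 + 0.0158*1.9
   = 0.026 + 0.1850 + 0.0300
   = 0.2410


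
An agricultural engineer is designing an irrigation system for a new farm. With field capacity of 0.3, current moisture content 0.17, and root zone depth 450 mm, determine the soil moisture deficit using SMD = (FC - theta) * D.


SMD = (FC - theta) * D
    = (0.3 - 0.17) * 450
    = 0.130 * 450
    = 58.50 mm


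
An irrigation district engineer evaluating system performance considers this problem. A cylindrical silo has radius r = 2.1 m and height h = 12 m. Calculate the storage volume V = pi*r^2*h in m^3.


V = pi * r^2 * h
  = pi * 2.1^2 * 12
  = pi * 4.41 * 12
  = 166.25 m^3


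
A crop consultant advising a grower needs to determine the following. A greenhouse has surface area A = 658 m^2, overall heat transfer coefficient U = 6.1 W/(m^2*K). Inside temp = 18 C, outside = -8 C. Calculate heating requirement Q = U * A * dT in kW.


dT = 18 - (-8) = 26 K
Q = U * A * dT
  = 6.1 * 658 * 26
  = 104358.80 W = 104.36 kW


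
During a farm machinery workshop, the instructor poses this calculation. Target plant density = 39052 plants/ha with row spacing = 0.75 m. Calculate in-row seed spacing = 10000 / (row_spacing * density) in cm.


spacing = 10000 / (row_sp * density)
        = 10000 / (0.75 * 39052)
        = 10000 / 29289
        = 0.34143 m = 34.14 cm


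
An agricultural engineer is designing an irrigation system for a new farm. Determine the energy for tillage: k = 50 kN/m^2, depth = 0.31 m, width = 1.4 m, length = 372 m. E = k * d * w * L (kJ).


E = k * d * w * L
  = 50 * 0.31 * 1.4 * 372
  = 8072.40 kJ


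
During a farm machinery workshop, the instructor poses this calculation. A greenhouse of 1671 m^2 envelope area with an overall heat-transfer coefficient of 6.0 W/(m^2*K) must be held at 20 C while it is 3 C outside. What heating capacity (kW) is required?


dT = 20 - (3) = 17 K
Q = U * A * dT
  = 6.0 * 1671 * 17
  = 170442 W = 170.44 kW


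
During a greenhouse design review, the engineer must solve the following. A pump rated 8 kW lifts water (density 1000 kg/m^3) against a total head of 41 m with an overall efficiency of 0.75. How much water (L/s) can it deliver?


Q = (P * 1000 * eta) / (rho * g * H)
  = (8 * 1000 * 0.75) / (1000 * 9.81 * 41)
  = 6000 / 402210
  = 0.01492 m^3/s = 14.92 L/s


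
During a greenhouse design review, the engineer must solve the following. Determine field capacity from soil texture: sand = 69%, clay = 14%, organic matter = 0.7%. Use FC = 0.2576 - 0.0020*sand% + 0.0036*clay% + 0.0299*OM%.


FC = 0.2576 - 0.0020*69 + 0.0036*14 + 0.0299*0.7
   = 0.2576 - 0.1380 + 0.0504 + 0.0209
   = 0.1909


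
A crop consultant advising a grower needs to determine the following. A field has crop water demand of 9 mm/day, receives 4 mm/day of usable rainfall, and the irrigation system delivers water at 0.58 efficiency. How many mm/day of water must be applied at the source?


IWR = (ETc - Pe) / Ea
    = (9 - 4) / 0.58
    = 5 / 0.58
    = 8.62 mm/day


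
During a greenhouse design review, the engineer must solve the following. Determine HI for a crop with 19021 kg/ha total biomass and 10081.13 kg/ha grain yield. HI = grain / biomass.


HI = grain_yield / biomass
   = 10081.13 / 19021
   = 0.53


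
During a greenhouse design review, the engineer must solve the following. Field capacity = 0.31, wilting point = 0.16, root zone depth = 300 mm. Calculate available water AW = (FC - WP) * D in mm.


AW = (FC - WP) * D
   = (0.31 - 0.16) * 300
   = 0.15 * 300
   = 45 mm


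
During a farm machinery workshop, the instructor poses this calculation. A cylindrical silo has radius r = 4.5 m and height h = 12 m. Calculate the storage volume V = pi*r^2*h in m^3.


V = pi * r^2 * h
  = pi * 4.5^2 * 12
  = pi * 20.25 * 12
  = 763.41 m^3


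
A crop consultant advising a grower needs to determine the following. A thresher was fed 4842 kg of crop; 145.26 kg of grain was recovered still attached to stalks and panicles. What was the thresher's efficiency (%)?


eta = (total - unthreshed) / total * 100
    = (4842 - 145.26) / 4842 * 100
    = 4696.74 / 4842 * 100
    = 97%


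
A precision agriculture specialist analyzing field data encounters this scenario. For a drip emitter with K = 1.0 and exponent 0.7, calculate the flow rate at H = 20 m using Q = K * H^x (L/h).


Q = K * H^x
  = 1.0 * 20^0.7
  = 1.0 * 8.1418
  = 8.14 L/h


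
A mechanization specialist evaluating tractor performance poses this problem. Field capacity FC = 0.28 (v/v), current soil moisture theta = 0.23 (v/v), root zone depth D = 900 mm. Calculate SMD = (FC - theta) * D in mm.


SMD = (FC - theta) * D
    = (0.28 - 0.23) * 900
    = 0.050 * 900
    = 45 mm


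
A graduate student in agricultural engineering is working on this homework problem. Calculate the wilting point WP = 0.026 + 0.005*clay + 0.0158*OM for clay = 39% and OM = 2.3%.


WP = 0.026 + 0.005*39 + 0.0158*2.3
   = 0.026 + 0.1950 + 0.0363
   = 0.2573


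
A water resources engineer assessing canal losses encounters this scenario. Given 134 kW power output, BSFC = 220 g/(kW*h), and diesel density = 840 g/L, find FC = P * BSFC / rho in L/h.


FC = P * BSFC / rho_fuel
   = 134 * 220 / 840
   = 29480 / 840
   = 35.10 L/h


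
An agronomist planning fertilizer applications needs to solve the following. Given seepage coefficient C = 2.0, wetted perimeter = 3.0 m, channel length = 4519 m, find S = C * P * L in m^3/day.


S = C * P * L
  = 2.0 * 3.0 * 4519
  = 27114 m^3/day
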